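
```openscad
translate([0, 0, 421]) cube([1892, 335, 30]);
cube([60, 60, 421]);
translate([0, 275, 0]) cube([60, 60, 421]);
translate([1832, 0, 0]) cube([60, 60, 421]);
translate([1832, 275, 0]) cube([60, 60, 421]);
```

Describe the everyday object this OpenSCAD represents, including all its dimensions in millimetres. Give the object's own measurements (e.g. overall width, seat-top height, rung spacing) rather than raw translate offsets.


A long wooden bench with a 1892 mm (x) × 335 mm (y) seat, 30 mm thick, its top surface 451 mm above the floor. Four 60 mm square legs at the seat corners, flush with the edges, run from z = 0 to the seat underside.


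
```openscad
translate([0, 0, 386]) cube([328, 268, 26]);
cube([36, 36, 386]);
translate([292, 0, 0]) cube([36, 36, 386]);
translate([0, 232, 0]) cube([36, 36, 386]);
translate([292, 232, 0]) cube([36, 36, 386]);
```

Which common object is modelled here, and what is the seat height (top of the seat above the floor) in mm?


A stool. The seat height is 412 mm.

A 328×268×26 slab at z = 386 on four corner posts — a stool. The seat top is 386 + 26 = 412 mm.


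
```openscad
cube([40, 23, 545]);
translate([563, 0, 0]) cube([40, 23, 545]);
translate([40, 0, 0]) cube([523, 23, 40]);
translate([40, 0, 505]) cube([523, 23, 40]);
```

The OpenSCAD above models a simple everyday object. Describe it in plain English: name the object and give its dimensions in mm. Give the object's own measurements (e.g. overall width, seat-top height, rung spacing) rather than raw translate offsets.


A rectangular picture frame lying in the x–z plane (depth along y). The opening is 523 mm wide (x) by 465 mm tall (z), surrounded by a border 40 mm wide on all four sides. The frame is 23 mm deep and is made of two full-height vertical stiles with two horizontal rails fitted between them.


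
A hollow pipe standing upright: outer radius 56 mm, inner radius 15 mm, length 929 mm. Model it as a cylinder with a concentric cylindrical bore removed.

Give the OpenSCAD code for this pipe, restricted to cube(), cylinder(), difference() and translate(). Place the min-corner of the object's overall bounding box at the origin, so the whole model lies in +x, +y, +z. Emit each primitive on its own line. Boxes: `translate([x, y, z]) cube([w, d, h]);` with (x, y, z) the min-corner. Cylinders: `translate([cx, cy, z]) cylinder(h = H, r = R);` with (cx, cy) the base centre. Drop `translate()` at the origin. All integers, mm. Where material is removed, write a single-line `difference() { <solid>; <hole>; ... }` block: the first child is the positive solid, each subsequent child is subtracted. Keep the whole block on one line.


difference() { translate([56, 56, 0]) cylinder(h = 929, r = 56); translate([56, 56, 0]) cylinder(h = 929, r = 15); }


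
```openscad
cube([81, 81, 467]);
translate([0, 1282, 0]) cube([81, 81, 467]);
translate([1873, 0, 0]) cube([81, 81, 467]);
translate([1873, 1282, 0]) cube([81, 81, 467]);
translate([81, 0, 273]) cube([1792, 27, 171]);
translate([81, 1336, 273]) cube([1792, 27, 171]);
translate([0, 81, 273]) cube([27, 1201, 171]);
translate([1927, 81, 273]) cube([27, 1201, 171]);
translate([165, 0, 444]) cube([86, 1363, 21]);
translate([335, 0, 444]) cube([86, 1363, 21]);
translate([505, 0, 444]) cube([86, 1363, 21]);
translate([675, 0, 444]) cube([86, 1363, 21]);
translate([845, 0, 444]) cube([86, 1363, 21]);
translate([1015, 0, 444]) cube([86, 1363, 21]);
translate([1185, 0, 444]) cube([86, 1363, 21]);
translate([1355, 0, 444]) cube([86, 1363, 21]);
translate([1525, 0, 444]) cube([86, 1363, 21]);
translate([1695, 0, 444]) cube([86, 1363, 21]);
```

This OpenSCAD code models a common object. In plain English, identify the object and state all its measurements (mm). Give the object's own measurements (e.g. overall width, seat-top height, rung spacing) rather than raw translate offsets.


A bed frame 1954 mm long (x) by 1363 mm wide (y). Four 81×81 mm corner posts, 467 mm tall, at the corners of the footprint. Four rails of 27 mm thickness and 171 mm height run between adjacent posts with their undersides at z = 273 mm, their outer faces flush with the outside of the frame (the two x-running rails run between the posts' inner faces; the two y-running rails run between the posts' inner faces). 10 slats, each 86 mm wide (x) and 21 mm thick, lie across the top of the two x-running rails, running the full 1363 mm width of the frame in y; along x they sit between the end posts with a 84 mm gap after the −x posts and between neighbouring slats, leaving 92 mm before the +x posts.


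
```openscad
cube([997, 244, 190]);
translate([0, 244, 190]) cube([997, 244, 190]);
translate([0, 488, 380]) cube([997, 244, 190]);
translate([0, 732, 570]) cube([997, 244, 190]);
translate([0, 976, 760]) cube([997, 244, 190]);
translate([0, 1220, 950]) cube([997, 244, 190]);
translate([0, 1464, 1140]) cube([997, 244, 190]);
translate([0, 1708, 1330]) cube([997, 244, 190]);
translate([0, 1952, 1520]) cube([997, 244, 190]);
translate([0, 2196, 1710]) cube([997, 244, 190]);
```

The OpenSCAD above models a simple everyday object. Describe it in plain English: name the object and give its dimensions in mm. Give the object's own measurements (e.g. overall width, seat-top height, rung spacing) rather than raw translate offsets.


A straight staircase of 10 solid steps. Each step is 997 mm wide (x), 244 mm deep (y, the going) and 190 mm tall (the rise). The first step rests on the floor; each subsequent step sits one going further in +y and one rise higher in +z, directly behind and above the previous step with no overlap.


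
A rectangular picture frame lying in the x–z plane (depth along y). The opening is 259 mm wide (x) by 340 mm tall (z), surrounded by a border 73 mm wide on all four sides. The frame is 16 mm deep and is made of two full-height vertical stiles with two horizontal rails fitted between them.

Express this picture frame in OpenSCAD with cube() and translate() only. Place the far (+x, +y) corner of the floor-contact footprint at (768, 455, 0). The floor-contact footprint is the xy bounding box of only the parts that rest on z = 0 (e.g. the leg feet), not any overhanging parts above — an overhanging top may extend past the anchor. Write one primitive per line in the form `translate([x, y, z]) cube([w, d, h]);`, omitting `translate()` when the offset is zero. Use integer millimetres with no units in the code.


translate([363, 439, 0]) cube([73, 16, 486]);
translate([695, 439, 0]) cube([73, 16, 486]);
translate([436, 439, 0]) cube([259, 16, 73]);
translate([436, 439, 413]) cube([259, 16, 73]);


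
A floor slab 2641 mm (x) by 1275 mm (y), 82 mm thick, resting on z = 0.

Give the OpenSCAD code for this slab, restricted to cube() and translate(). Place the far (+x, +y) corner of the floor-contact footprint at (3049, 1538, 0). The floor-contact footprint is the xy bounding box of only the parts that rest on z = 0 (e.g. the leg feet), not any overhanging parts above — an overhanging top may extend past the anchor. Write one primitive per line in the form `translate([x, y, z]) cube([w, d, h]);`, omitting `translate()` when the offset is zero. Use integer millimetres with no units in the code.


translate([408, 263, 0]) cube([2641, 1275, 82]);


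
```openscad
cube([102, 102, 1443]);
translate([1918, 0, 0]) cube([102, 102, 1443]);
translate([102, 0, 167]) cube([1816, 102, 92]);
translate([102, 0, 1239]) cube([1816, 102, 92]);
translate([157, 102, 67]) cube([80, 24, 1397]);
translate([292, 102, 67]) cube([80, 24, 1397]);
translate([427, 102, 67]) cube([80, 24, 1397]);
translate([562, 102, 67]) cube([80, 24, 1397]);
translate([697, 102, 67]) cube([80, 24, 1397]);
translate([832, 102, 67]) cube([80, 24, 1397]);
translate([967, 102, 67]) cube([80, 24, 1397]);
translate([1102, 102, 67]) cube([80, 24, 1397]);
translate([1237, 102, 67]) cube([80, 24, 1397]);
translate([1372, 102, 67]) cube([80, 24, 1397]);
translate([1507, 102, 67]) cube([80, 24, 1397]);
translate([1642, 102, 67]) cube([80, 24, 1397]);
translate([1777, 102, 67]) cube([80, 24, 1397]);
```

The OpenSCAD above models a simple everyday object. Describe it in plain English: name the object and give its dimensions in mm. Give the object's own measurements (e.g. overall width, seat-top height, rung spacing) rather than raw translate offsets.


A fence section. Two 102×102 mm posts, 1443 mm tall, stand on the floor with a clear span of 1816 mm between their inner faces. Two horizontal rails of 102×92 mm section span the gap between the posts with their undersides at z = 167 mm and z = 1239 mm, flush with the posts' −y face. 13 pickets, each 80 mm wide, 24 mm thick and 1397 mm tall, are fixed to the +y face of the rails with their bottoms at z = 67 mm, spaced across the span with a 55 mm gap after the −x post and between neighbouring pickets, with 61 mm left before the +x post.


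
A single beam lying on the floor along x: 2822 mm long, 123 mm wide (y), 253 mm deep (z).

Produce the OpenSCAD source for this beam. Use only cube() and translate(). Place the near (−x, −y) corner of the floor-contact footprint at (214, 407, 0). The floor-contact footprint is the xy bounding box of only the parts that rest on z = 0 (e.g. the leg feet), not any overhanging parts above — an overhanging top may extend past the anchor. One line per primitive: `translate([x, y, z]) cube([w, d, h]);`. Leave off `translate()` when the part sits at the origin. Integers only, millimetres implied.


translate([214, 407, 0]) cube([2822, 123, 253]);


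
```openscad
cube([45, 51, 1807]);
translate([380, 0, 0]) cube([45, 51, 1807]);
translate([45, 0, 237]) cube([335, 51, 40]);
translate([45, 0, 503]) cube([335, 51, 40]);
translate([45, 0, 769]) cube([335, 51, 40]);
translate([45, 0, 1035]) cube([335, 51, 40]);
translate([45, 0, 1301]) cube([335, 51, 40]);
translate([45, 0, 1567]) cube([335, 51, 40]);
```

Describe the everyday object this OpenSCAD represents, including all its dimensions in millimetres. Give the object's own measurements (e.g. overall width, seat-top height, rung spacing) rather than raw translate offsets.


A straight ladder. Two 45×51 mm vertical rails, 1807 mm tall, stand 425 mm apart (outside-to-outside) with their front faces coplanar on the −y side. 6 rungs, each 51 mm deep and 40 mm tall, span between the inner faces of the rails, front faces flush with the rails. The lowest rung's underside is at z = 237 mm and rungs are spaced 266 mm apart (underside to underside).


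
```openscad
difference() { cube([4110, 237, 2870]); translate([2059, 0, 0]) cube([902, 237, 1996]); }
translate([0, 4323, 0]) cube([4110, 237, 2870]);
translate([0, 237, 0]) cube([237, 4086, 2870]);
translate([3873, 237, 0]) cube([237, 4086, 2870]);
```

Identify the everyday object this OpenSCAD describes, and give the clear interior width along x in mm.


A single room. The interior width is 3636 mm.

Four walls enclosing a rectangle with a door in the front wall — a room. Outside width 4110 minus two 237 mm walls gives 3636 mm.


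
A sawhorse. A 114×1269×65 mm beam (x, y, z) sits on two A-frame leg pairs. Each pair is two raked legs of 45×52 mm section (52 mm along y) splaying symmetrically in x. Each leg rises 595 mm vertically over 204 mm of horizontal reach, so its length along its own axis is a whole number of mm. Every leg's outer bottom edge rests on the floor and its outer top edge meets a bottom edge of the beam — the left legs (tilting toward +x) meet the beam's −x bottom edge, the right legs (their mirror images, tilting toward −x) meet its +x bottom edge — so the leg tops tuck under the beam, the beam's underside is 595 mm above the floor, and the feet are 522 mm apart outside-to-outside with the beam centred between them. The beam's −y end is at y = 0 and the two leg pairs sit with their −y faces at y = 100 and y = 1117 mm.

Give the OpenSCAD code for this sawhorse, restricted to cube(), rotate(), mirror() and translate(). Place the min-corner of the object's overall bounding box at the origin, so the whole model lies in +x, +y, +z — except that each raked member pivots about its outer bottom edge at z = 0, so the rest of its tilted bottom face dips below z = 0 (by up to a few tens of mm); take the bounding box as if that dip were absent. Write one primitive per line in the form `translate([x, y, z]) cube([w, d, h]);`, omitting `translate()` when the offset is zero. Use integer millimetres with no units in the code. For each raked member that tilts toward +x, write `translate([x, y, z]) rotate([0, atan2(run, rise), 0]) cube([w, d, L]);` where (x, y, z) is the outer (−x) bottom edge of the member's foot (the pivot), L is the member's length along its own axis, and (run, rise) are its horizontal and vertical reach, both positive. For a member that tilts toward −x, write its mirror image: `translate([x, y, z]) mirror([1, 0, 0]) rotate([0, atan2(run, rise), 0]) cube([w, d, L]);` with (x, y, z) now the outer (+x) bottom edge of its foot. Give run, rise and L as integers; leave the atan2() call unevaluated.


translate([204, 0, 595]) cube([114, 1269, 65]);
translate([0, 100, 0]) rotate([0, atan2(204, 595), 0]) cube([45, 52, 629]);
translate([522, 100, 0]) mirror([1, 0, 0]) rotate([0, atan2(204, 595), 0]) cube([45, 52, 629]);
translate([0, 1117, 0]) rotate([0, atan2(204, 595), 0]) cube([45, 52, 629]);
translate([522, 1117, 0]) mirror([1, 0, 0]) rotate([0, atan2(204, 595), 0]) cube([45, 52, 629]);


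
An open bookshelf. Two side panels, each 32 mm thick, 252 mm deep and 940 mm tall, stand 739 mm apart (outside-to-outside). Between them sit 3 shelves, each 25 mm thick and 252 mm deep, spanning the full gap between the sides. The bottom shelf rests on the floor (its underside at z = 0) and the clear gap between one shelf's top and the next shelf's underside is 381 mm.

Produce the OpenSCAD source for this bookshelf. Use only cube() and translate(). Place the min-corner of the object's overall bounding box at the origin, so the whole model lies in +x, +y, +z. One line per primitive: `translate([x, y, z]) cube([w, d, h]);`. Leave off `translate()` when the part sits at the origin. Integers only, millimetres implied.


cube([32, 252, 940]);
translate([707, 0, 0]) cube([32, 252, 940]);
translate([32, 0, 0]) cube([675, 252, 25]);
translate([32, 0, 406]) cube([675, 252, 25]);
translate([32, 0, 812]) cube([675, 252, 25]);


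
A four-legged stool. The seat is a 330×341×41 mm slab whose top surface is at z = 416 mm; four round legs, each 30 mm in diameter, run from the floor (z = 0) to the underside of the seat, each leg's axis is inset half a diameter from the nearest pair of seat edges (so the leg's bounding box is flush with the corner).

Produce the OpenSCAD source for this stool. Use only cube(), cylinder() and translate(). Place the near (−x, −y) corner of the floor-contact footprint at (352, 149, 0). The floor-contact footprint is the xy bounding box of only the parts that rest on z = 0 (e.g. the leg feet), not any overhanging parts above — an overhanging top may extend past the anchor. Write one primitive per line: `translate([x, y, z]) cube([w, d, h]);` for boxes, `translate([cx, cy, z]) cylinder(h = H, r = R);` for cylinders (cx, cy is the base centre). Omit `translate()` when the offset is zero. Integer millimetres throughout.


translate([352, 149, 375]) cube([330, 341, 41]);
translate([367, 164, 0]) cylinder(h = 375, r = 15);
translate([667, 164, 0]) cylinder(h = 375, r = 15);
translate([367, 475, 0]) cylinder(h = 375, r = 15);
translate([667, 475, 0]) cylinder(h = 375, r = 15);


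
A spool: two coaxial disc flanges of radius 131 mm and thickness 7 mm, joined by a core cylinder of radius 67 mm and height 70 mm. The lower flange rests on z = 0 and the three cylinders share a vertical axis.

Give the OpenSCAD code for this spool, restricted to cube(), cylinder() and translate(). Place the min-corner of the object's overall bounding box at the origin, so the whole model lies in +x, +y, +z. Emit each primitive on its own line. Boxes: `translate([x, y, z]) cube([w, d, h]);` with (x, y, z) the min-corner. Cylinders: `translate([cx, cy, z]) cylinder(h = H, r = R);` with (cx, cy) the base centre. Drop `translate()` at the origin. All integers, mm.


translate([131, 131, 0]) cylinder(h = 7, r = 131);
translate([131, 131, 7]) cylinder(h = 70, r = 67);
translate([131, 131, 77]) cylinder(h = 7, r = 131);


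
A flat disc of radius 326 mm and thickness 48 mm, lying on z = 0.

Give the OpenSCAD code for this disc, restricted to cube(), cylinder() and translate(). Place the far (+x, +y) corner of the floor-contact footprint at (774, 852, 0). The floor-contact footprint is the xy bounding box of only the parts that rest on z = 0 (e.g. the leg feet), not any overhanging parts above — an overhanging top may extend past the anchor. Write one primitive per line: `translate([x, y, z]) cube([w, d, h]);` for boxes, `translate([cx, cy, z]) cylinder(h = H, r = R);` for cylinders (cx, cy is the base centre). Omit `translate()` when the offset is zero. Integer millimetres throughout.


translate([448, 526, 0]) cylinder(h = 48, r = 326);


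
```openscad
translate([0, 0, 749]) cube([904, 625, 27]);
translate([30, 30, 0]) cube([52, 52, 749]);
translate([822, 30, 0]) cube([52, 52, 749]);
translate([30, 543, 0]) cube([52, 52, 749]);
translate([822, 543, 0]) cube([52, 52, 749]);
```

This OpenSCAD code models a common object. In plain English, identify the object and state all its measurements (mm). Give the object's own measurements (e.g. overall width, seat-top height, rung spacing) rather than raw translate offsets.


A table: top 904 mm (x) × 625 mm (y), 27 mm thick, upper face at z = 776 mm, on four 52×52 mm square legs, each inset 30 mm from the nearest pair of top edges from z = 0 to the bottom of the top.


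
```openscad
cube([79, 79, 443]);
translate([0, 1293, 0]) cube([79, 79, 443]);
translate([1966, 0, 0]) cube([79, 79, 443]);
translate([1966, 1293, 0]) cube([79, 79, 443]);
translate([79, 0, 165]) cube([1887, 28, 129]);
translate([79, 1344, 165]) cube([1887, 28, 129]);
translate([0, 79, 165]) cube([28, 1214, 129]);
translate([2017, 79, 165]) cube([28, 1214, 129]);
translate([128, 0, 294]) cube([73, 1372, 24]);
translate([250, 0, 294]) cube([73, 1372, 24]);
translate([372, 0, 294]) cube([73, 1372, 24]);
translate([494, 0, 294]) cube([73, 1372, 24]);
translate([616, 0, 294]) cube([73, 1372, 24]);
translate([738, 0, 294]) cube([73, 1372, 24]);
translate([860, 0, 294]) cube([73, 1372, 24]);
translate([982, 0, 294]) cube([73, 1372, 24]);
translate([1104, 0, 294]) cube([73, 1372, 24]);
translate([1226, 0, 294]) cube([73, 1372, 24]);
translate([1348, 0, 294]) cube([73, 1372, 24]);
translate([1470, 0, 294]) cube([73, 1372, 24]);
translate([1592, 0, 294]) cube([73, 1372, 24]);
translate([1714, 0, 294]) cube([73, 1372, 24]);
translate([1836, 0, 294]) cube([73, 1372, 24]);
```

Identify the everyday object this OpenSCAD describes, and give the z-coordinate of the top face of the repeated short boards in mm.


A bed frame. The slat-top height is 318 mm.

Four posts, four rails, and a row of slats — a bed frame. Slats sit on the rails at z = 165 + 129 = 294; with slat thickness 24, the top is 318 mm.


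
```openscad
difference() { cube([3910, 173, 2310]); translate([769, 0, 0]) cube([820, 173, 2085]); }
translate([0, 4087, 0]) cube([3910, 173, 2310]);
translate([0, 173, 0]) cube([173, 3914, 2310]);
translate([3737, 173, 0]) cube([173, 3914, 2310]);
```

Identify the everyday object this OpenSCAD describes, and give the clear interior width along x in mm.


A single room. The interior width is 3564 mm.

Four walls enclosing a rectangle with a door in the front wall — a room. Outside width 3910 minus two 173 mm walls gives 3564 mm.


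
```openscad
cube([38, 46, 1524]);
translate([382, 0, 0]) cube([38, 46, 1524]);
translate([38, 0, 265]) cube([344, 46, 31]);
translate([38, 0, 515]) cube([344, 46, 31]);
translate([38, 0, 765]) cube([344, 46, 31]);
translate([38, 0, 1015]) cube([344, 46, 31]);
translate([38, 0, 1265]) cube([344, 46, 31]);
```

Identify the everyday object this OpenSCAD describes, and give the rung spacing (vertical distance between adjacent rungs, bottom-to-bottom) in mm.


A ladder. The rung spacing is 250 mm.

Two tall 38×46 posts with 5 short bars between them — a ladder. Adjacent rungs sit at z = 265 and z = 515, so the spacing is 515 − 265 = 250 mm.


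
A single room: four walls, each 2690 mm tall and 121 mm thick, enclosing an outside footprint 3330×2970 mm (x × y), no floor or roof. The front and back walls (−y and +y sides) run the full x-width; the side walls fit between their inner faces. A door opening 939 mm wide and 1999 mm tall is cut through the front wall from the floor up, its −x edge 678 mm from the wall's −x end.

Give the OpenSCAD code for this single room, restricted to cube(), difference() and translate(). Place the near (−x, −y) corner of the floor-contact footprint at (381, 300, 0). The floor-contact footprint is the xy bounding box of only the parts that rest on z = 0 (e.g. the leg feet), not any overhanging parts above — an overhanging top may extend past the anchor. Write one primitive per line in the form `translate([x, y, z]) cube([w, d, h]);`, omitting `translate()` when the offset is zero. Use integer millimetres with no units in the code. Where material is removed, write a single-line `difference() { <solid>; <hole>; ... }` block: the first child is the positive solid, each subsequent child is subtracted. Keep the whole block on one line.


difference() { translate([381, 300, 0]) cube([3330, 121, 2690]); translate([1059, 300, 0]) cube([939, 121, 1999]); }
translate([381, 3149, 0]) cube([3330, 121, 2690]);
translate([381, 421, 0]) cube([121, 2728, 2690]);
translate([3590, 421, 0]) cube([121, 2728, 2690]);


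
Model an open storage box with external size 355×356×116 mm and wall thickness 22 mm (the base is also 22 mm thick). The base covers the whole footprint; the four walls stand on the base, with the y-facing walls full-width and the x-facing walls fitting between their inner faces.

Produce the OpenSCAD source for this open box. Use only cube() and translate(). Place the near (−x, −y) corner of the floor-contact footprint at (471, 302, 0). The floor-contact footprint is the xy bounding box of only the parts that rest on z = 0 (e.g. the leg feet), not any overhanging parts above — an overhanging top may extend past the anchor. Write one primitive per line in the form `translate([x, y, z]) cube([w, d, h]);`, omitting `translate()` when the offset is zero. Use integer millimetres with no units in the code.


translate([471, 302, 0]) cube([355, 356, 22]);
translate([471, 302, 22]) cube([355, 22, 94]);
translate([471, 636, 22]) cube([355, 22, 94]);
translate([471, 324, 22]) cube([22, 312, 94]);
translate([804, 324, 22]) cube([22, 312, 94]);


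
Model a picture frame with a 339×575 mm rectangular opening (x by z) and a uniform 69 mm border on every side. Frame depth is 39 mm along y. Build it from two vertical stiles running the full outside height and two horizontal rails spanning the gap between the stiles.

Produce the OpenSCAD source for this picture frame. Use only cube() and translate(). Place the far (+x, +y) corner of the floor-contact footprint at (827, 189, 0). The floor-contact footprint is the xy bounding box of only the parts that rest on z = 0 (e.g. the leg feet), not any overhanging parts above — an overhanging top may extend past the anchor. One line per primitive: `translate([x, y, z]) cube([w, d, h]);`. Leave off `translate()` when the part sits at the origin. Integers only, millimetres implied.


translate([350, 150, 0]) cube([69, 39, 713]);
translate([758, 150, 0]) cube([69, 39, 713]);
translate([419, 150, 0]) cube([339, 39, 69]);
translate([419, 150, 644]) cube([339, 39, 69]);


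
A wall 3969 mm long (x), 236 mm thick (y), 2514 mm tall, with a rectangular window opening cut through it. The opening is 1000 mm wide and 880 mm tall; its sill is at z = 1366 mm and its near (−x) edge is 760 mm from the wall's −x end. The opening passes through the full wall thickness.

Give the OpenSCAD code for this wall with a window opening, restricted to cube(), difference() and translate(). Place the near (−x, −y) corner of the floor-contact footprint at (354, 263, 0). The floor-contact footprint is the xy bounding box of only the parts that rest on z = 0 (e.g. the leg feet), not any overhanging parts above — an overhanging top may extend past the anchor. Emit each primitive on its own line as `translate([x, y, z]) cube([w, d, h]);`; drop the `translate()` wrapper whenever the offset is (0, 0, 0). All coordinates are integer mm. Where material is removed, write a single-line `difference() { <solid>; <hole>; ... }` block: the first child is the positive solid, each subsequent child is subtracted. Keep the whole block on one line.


difference() { translate([354, 263, 0]) cube([3969, 236, 2514]); translate([1114, 263, 1366]) cube([1000, 236, 880]); }


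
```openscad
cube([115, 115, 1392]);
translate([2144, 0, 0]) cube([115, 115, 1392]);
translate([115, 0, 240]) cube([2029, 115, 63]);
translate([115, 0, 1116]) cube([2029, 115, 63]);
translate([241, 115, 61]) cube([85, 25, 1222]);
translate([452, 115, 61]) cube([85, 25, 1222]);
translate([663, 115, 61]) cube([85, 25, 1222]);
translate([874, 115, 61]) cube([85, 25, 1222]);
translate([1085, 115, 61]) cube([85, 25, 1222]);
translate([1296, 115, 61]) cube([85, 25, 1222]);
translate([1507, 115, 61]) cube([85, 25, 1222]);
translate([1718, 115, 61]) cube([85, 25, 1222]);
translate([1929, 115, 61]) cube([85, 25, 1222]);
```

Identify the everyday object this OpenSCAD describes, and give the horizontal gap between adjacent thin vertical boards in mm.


A fence section. The picket gap is 126 mm.

Two posts, two rails, 9 pickets — a fence section. Span 2029 mm holds 9 pickets of 85 mm with 10 equal gaps: ⌊(2029 − 9·85) / 10⌋ = 126 mm.


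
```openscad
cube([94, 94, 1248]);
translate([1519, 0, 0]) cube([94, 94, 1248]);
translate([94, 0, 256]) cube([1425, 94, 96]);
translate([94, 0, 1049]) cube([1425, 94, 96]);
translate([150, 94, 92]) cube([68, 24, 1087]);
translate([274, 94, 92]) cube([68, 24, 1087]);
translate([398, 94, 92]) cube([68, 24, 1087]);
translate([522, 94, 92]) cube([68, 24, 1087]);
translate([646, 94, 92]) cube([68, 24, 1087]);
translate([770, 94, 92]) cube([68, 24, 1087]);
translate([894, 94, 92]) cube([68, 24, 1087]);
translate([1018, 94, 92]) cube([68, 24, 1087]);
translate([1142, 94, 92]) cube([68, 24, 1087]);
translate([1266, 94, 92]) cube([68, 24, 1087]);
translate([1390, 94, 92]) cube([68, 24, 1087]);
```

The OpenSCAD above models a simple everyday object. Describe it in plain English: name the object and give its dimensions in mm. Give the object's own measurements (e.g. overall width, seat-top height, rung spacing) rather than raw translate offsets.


A fence section. Two 94×94 mm posts, 1248 mm tall, stand on the floor with a clear span of 1425 mm between their inner faces. Two horizontal rails of 94×96 mm section span the gap between the posts with their undersides at z = 256 mm and z = 1049 mm, flush with the posts' −y face. 11 pickets, each 68 mm wide, 24 mm thick and 1087 mm tall, are fixed to the +y face of the rails with their bottoms at z = 92 mm, spaced across the span with a 56 mm gap after the −x post and between neighbouring pickets, with 61 mm left before the +x post.


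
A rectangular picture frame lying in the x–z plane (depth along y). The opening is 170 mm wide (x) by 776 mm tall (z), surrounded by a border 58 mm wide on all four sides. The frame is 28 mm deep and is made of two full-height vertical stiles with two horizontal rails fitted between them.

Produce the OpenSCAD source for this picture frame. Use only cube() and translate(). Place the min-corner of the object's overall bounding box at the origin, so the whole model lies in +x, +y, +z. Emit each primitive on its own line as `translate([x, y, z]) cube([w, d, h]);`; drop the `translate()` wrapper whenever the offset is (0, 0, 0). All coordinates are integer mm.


cube([58, 28, 892]);
translate([228, 0, 0]) cube([58, 28, 892]);
translate([58, 0, 0]) cube([170, 28, 58]);
translate([58, 0, 834]) cube([170, 28, 58]);


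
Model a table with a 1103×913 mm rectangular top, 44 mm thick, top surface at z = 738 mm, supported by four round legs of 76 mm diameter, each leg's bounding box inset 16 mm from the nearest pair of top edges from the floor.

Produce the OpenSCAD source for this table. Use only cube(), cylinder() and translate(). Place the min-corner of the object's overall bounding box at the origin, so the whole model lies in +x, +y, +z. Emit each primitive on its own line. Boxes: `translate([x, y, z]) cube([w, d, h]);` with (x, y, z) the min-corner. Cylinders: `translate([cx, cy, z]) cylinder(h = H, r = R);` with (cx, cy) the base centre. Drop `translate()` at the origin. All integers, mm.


// leg_h = 738 - 44 = 694
translate([0, 0, 694]) cube([1103, 913, 44]);
translate([54, 54, 0]) cylinder(h = 694, r = 38);
translate([1049, 54, 0]) cylinder(h = 694, r = 38);
translate([54, 859, 0]) cylinder(h = 694, r = 38);
translate([1049, 859, 0]) cylinder(h = 694, r = 38);


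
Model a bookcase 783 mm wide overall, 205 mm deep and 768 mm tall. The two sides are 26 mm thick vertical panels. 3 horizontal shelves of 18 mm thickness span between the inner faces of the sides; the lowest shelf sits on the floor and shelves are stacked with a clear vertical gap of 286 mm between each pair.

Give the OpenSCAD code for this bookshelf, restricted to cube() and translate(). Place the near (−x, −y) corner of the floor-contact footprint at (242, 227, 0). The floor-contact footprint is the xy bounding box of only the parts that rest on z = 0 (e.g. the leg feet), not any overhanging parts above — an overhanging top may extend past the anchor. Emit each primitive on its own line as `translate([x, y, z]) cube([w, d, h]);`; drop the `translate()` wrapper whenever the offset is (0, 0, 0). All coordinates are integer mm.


translate([242, 227, 0]) cube([26, 205, 768]);
translate([999, 227, 0]) cube([26, 205, 768]);
translate([268, 227, 0]) cube([731, 205, 18]);
translate([268, 227, 304]) cube([731, 205, 18]);
translate([268, 227, 608]) cube([731, 205, 18]);


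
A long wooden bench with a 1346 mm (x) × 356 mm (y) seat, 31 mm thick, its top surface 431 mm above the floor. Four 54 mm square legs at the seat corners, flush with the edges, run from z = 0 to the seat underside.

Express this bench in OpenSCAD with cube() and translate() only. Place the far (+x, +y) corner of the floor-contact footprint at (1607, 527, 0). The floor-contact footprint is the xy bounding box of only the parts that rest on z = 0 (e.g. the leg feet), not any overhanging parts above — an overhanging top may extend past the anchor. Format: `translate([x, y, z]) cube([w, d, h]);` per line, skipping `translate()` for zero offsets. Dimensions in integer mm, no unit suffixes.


translate([261, 171, 400]) cube([1346, 356, 31]);
translate([261, 171, 0]) cube([54, 54, 400]);
translate([261, 473, 0]) cube([54, 54, 400]);
translate([1553, 171, 0]) cube([54, 54, 400]);
translate([1553, 473, 0]) cube([54, 54, 400]);


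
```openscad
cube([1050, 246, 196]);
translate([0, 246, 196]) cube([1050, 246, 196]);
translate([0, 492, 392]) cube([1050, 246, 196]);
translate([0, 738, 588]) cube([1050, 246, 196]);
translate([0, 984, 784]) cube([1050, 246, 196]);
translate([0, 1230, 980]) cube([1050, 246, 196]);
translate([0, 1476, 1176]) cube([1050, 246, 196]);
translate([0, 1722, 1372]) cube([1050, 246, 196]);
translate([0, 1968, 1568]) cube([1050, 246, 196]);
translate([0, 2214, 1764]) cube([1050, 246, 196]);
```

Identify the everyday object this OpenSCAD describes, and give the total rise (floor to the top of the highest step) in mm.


A staircase. The total rise is 1960 mm.

10 identical blocks, each offset up and back from the previous — a staircase. Each step is 196 mm tall and there are 10 of them, so the total rise is 10 × 196 = 1960 mm.


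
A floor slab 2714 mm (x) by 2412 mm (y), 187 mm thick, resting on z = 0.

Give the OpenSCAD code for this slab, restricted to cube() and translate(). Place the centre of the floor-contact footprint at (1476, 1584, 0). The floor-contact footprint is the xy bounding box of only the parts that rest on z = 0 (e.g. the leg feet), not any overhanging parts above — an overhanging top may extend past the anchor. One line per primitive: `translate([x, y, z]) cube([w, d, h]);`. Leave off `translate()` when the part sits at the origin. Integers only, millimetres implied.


translate([119, 378, 0]) cube([2714, 2412, 187]);


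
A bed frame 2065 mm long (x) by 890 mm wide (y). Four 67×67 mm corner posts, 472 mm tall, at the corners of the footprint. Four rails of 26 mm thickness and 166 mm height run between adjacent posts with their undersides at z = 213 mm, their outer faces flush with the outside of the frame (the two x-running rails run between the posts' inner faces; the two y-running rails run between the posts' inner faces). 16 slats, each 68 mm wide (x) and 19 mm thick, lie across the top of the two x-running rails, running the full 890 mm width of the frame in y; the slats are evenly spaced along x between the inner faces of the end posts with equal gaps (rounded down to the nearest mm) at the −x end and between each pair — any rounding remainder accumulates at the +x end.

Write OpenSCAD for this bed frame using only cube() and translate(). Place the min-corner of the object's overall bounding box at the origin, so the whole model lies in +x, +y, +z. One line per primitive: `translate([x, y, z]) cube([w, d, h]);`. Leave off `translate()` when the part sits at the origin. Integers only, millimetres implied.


// slat z = rail_z + rail_h = 213 + 166 = 379
// slat gap = ⌊(1931 − 16·68) / 17⌋ = 49
cube([67, 67, 472]);
translate([0, 823, 0]) cube([67, 67, 472]);
translate([1998, 0, 0]) cube([67, 67, 472]);
translate([1998, 823, 0]) cube([67, 67, 472]);
translate([67, 0, 213]) cube([1931, 26, 166]);
translate([67, 864, 213]) cube([1931, 26, 166]);
translate([0, 67, 213]) cube([26, 756, 166]);
translate([2039, 67, 213]) cube([26, 756, 166]);
translate([116, 0, 379]) cube([68, 890, 19]);
translate([233, 0, 379]) cube([68, 890, 19]);
translate([350, 0, 379]) cube([68, 890, 19]);
translate([467, 0, 379]) cube([68, 890, 19]);
translate([584, 0, 379]) cube([68, 890, 19]);
translate([701, 0, 379]) cube([68, 890, 19]);
translate([818, 0, 379]) cube([68, 890, 19]);
translate([935, 0, 379]) cube([68, 890, 19]);
translate([1052, 0, 379]) cube([68, 890, 19]);
translate([1169, 0, 379]) cube([68, 890, 19]);
translate([1286, 0, 379]) cube([68, 890, 19]);
translate([1403, 0, 379]) cube([68, 890, 19]);
translate([1520, 0, 379]) cube([68, 890, 19]);
translate([1637, 0, 379]) cube([68, 890, 19]);
translate([1754, 0, 379]) cube([68, 890, 19]);
translate([1871, 0, 379]) cube([68, 890, 19]);


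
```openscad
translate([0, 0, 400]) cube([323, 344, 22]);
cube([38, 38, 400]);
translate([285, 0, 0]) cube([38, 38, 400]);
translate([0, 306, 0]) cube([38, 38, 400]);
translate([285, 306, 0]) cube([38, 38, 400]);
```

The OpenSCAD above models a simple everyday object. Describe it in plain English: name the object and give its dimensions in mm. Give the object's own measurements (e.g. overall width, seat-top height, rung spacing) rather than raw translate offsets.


A simple wooden stool: a rectangular seat 323 mm (x) by 344 mm (y), 22 mm thick, top face at z = 422 mm, on four square legs, each 38×38 mm in cross-section. The legs rest on z = 0, each flush with a corner of the seat.


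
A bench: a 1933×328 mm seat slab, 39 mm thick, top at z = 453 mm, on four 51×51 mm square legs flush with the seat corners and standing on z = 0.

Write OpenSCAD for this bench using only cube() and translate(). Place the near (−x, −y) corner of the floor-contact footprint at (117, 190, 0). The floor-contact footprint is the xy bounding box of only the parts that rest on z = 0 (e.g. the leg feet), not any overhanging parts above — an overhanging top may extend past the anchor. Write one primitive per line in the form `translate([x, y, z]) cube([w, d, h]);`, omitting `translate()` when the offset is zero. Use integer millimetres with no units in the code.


translate([117, 190, 414]) cube([1933, 328, 39]);
translate([117, 190, 0]) cube([51, 51, 414]);
translate([117, 467, 0]) cube([51, 51, 414]);
translate([1999, 190, 0]) cube([51, 51, 414]);
translate([1999, 467, 0]) cube([51, 51, 414]);


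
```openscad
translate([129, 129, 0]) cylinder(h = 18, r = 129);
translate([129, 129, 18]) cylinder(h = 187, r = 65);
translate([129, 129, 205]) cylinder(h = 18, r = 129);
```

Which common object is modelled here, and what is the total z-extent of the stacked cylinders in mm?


A spool. The overall height is 223 mm.

Three coaxial cylinders, large–small–large — a spool. Two 18 mm flanges and a 187 mm core give 18 + 187 + 18 = 223 mm.


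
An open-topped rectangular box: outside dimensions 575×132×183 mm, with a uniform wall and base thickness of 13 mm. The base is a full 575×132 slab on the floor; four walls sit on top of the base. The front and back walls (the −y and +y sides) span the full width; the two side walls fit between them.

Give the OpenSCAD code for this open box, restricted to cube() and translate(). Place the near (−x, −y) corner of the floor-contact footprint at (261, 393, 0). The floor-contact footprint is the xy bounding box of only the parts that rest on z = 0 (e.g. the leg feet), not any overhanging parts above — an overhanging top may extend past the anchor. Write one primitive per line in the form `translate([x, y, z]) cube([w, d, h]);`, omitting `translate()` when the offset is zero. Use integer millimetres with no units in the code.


translate([261, 393, 0]) cube([575, 132, 13]);
translate([261, 393, 13]) cube([575, 13, 170]);
translate([261, 512, 13]) cube([575, 13, 170]);
translate([261, 406, 13]) cube([13, 106, 170]);
translate([823, 406, 13]) cube([13, 106, 170]);


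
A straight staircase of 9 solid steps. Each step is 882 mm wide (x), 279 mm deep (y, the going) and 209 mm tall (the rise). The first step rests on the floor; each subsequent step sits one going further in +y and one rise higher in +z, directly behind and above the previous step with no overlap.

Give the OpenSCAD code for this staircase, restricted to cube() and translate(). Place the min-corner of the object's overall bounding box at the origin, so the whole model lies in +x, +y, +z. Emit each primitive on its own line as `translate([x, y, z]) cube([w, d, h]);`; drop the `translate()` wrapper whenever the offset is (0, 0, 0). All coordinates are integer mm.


cube([882, 279, 209]);
translate([0, 279, 209]) cube([882, 279, 209]);
translate([0, 558, 418]) cube([882, 279, 209]);
translate([0, 837, 627]) cube([882, 279, 209]);
translate([0, 1116, 836]) cube([882, 279, 209]);
translate([0, 1395, 1045]) cube([882, 279, 209]);
translate([0, 1674, 1254]) cube([882, 279, 209]);
translate([0, 1953, 1463]) cube([882, 279, 209]);
translate([0, 2232, 1672]) cube([882, 279, 209]);


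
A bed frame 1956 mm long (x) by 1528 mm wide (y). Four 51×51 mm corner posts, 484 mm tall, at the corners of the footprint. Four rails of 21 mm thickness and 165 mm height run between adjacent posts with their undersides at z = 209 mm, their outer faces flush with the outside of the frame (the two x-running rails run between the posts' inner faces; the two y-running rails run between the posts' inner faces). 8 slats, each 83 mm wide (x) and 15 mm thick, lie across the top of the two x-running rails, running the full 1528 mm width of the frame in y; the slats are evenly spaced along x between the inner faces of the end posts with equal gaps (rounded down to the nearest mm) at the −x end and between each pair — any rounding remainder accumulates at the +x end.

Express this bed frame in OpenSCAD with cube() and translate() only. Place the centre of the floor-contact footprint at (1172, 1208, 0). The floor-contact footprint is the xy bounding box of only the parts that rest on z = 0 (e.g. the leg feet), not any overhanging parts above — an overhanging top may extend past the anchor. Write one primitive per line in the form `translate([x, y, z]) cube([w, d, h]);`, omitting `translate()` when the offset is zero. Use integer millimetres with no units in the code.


translate([194, 444, 0]) cube([51, 51, 484]);
translate([194, 1921, 0]) cube([51, 51, 484]);
translate([2099, 444, 0]) cube([51, 51, 484]);
translate([2099, 1921, 0]) cube([51, 51, 484]);
translate([245, 444, 209]) cube([1854, 21, 165]);
translate([245, 1951, 209]) cube([1854, 21, 165]);
translate([194, 495, 209]) cube([21, 1426, 165]);
translate([2129, 495, 209]) cube([21, 1426, 165]);
translate([377, 444, 374]) cube([83, 1528, 15]);
translate([592, 444, 374]) cube([83, 1528, 15]);
translate([807, 444, 374]) cube([83, 1528, 15]);
translate([1022, 444, 374]) cube([83, 1528, 15]);
translate([1237, 444, 374]) cube([83, 1528, 15]);
translate([1452, 444, 374]) cube([83, 1528, 15]);
translate([1667, 444, 374]) cube([83, 1528, 15]);
translate([1882, 444, 374]) cube([83, 1528, 15]);
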